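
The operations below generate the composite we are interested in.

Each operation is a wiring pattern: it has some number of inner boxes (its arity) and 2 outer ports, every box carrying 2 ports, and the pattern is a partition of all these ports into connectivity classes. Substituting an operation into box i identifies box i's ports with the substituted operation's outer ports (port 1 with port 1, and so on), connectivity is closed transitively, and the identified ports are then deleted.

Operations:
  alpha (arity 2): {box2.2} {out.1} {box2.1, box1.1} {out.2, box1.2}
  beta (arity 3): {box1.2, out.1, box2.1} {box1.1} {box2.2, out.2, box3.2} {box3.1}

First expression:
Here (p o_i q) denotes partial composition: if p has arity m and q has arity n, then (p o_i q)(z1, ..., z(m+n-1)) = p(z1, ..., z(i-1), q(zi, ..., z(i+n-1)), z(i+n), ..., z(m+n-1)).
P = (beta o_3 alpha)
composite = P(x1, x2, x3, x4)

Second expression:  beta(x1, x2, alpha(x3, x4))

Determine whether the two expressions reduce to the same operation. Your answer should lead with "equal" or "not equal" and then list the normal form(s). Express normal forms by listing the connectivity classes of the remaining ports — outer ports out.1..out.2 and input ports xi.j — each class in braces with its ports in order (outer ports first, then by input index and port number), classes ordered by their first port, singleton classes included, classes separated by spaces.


equal — both sides give {out.1, x1.2, x2.1} {out.2, x2.2, x3.2} {x1.1} {x3.1, x4.1} {x4.2}

The first expression reduces to {out.1, x1.2, x2.1} {out.2, x2.2, x3.2} {x1.1} {x3.1, x4.1} {x4.2}
The second expression reduces to {out.1, x1.2, x2.1} {out.2, x2.2, x3.2} {x1.1} {x3.1, x4.1} {x4.2}
The normal forms match — equal.


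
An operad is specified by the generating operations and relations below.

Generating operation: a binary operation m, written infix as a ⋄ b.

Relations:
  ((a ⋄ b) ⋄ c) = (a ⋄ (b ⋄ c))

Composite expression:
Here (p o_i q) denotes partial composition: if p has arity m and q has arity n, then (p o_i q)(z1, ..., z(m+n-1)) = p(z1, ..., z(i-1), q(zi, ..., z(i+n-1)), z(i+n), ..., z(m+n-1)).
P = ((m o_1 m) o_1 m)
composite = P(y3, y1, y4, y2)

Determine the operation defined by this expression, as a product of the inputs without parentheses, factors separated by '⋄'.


Associativity of m dissolves the nesting; only the y-input order survives.
(y3 ⋄ y1) reduces to y3 ⋄ y1
((y3 ⋄ y1) ⋄ y4) reduces to y3 ⋄ y1 ⋄ y4
(((y3 ⋄ y1) ⋄ y4) ⋄ y2) reduces to y3 ⋄ y1 ⋄ y4 ⋄ y2

y3 ⋄ y1 ⋄ y4 ⋄ y2


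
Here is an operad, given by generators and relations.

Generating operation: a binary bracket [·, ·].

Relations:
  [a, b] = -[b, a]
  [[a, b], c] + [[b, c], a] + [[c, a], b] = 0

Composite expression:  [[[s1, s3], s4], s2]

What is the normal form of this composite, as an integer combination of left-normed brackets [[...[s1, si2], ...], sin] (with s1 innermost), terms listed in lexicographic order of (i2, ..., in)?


Left-normed coefficients sit on the s1-initial expansion words.
Composite bracket: [[[s1, s3], s4], s2]
Each bracket splits as ab - ba, giving 8 signed words (2^3 = 8).
Collect the words opening with s1:
  s1s3s4s2 appears with sign +1, giving the term +[[[s1, s3], s4], s2]

[[[s1, s3], s4], s2]


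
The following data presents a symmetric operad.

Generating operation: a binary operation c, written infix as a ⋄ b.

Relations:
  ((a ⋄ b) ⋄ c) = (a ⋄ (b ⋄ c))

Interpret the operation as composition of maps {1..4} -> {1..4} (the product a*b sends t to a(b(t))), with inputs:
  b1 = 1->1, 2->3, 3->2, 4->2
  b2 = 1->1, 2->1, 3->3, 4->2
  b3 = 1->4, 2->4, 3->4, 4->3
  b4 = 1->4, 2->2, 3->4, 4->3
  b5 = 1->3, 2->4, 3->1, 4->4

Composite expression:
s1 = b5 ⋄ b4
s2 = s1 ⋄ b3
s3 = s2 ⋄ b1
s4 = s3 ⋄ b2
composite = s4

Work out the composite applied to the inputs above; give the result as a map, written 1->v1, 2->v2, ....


(b5 ⋄ b4) = 1->4, 2->4, 3->4, 4->1
((b5 ⋄ b4) ⋄ b3) = 1->1, 2->1, 3->1, 4->4
(((b5 ⋄ b4) ⋄ b3) ⋄ b1) = 1->1, 2->1, 3->1, 4->1
((((b5 ⋄ b4) ⋄ b3) ⋄ b1) ⋄ b2) = 1->1, 2->1, 3->1, 4->1

1->1, 2->1, 3->1, 4->1


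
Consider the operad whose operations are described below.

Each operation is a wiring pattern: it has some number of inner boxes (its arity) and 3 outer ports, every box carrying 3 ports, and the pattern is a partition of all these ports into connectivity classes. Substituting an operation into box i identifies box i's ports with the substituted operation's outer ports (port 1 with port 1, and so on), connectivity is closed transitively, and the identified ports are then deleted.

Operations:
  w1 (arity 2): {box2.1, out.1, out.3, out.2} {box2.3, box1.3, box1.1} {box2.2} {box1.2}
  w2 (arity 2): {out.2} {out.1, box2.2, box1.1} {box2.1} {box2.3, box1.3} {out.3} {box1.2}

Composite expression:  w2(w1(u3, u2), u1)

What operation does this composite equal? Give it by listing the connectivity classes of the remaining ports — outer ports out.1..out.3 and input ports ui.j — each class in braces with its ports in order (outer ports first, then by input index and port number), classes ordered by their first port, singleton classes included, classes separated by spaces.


{out.1, u1.2, u1.3, u2.1} {out.2} {out.3} {u1.1} {u2.2} {u2.3, u3.1, u3.3} {u3.2}

Two ports join when wires chain via w2-identified ports.
w1 over (u3, u2) gives {out.1, out.2, out.3, u2.1} {u2.2} {u2.3, u3.1, u3.3} {u3.2}, out.j being that stage's outer ports
w2 over (u3, u2, u1) gives {out.1, u1.2, u1.3, u2.1} {out.2} {out.3} {u1.1} {u2.2} {u2.3, u3.1, u3.3} {u3.2}, out.j being that stage's outer ports


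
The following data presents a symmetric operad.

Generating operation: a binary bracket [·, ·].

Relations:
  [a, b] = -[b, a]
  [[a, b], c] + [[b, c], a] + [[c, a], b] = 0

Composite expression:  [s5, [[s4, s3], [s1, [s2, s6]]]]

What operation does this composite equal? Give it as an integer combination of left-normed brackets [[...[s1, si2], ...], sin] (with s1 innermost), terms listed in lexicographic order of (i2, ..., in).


Expand each bracket as ab - ba; the s1-initial words give the coefficients.
Composite bracket: [s5, [[s4, s3], [s1, [s2, s6]]]]
Each bracket splits as ab - ba, giving 32 signed words (2^5 = 32).
Keep just the words that open with s1:
  s1s2s6s3s4s5 (sign -1) contributes -[[[[[s1, s2], s6], s3], s4], s5]
  s1s2s6s4s3s5 (sign +1) contributes +[[[[[s1, s2], s6], s4], s3], s5]
  s1s6s2s3s4s5 (sign +1) contributes +[[[[[s1, s6], s2], s3], s4], s5]
  s1s6s2s4s3s5 (sign -1) contributes -[[[[[s1, s6], s2], s4], s3], s5]

-[[[[[s1, s2], s6], s3], s4], s5] + [[[[[s1, s2], s6], s4], s3], s5] + [[[[[s1, s6], s2], s3], s4], s5] - [[[[[s1, s6], s2], s4], s3], s5]


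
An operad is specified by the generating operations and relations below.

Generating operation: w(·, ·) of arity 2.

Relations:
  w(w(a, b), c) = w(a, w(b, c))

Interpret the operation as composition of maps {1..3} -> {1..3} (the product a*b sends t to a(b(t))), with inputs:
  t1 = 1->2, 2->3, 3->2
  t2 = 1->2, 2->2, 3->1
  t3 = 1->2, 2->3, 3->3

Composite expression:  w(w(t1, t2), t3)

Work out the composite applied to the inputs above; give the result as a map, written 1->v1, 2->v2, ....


w(t1, t2) = 1->3, 2->3, 3->2
w(w(t1, t2), t3) = 1->3, 2->2, 3->2

1->3, 2->2, 3->2


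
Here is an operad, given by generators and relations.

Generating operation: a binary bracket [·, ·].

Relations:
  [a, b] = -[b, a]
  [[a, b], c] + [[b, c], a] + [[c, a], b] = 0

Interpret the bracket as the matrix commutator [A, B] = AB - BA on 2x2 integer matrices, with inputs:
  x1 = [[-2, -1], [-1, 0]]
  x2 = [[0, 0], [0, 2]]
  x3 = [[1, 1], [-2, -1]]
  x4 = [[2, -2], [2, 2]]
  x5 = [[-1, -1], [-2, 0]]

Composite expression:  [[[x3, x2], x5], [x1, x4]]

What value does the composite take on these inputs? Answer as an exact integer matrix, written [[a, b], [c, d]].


[x3, x2] = [[0, 2], [4, 0]]
[[x3, x2], x5] = [[0, 2], [-4, 0]]
[x1, x4] = [[-4, 4], [4, 4]]
[[[x3, x2], x5], [x1, x4]] = [[24, 16], [32, -24]]

[[24, 16], [32, -24]]


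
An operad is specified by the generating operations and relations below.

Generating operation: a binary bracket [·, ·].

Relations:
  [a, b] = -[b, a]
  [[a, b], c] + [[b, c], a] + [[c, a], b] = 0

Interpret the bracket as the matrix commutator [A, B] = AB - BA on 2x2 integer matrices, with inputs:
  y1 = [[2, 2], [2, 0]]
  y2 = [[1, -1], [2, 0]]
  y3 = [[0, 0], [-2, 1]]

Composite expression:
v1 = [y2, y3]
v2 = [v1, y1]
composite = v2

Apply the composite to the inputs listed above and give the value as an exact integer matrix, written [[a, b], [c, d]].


[[-2, 10], [-8, 2]]

[y2, y3] = [[2, -1], [0, -2]]
[[y2, y3], y1] = [[-2, 10], [-8, 2]]


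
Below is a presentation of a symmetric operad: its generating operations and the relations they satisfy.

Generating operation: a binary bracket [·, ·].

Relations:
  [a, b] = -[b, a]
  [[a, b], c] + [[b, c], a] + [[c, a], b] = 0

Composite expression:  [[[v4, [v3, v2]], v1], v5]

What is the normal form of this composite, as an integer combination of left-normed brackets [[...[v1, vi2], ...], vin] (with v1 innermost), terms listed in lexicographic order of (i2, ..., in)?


In the tensor algebra, words opening v1 carry the v1-anchored form.
Composite bracket: [[[v4, [v3, v2]], v1], v5]
Expanding via [a, b] = ab - ba: 16 signed words (2^4 = 16).
The v1-initial words carry the normal form:
  word v1v2v3v4v5 has sign -1, contributing -[[[[v1, v2], v3], v4], v5]
  word v1v3v2v4v5 has sign +1, contributing +[[[[v1, v3], v2], v4], v5]
  word v1v4v2v3v5 has sign +1, contributing +[[[[v1, v4], v2], v3], v5]
  word v1v4v3v2v5 has sign -1, contributing -[[[[v1, v4], v3], v2], v5]

-[[[[v1, v2], v3], v4], v5] + [[[[v1, v3], v2], v4], v5] + [[[[v1, v4], v2], v3], v5] - [[[[v1, v4], v3], v2], v5]


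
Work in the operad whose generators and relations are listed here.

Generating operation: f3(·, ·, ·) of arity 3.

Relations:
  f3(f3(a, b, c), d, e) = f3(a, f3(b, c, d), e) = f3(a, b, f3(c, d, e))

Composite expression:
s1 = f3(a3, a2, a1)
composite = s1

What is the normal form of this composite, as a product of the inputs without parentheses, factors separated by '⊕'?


a3 ⊕ a2 ⊕ a1

Every regrouping of f3 is equal, so read the a-inputs in written order.
f3(a3, a2, a1) linearizes to a3 ⊕ a2 ⊕ a1


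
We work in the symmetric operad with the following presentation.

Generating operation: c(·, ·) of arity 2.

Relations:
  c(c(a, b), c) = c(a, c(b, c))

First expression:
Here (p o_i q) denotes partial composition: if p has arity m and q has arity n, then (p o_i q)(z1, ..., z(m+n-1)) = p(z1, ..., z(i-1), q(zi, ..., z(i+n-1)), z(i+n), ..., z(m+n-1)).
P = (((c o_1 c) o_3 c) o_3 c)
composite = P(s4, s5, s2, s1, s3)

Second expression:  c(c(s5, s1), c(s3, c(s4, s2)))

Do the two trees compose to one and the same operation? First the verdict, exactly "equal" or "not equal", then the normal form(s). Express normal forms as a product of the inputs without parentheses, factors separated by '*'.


not equal: they reduce to s4 * s5 * s2 * s1 * s3 and s5 * s1 * s3 * s4 * s2


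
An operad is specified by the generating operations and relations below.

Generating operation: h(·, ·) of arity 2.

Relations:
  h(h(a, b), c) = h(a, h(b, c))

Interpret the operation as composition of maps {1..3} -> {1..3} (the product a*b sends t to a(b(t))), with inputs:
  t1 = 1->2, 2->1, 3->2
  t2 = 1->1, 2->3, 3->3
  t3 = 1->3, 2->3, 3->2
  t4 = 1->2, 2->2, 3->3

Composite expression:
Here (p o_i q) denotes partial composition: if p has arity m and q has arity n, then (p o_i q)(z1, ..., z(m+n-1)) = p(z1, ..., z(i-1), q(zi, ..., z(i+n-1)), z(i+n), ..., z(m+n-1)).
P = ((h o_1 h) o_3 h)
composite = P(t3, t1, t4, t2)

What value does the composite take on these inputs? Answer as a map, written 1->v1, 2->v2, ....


h(t3, t1) = 1->3, 2->3, 3->3
h(t4, t2) = 1->2, 2->3, 3->3
h(h(t3, t1), h(t4, t2)) = 1->3, 2->3, 3->3

1->3, 2->3, 3->3


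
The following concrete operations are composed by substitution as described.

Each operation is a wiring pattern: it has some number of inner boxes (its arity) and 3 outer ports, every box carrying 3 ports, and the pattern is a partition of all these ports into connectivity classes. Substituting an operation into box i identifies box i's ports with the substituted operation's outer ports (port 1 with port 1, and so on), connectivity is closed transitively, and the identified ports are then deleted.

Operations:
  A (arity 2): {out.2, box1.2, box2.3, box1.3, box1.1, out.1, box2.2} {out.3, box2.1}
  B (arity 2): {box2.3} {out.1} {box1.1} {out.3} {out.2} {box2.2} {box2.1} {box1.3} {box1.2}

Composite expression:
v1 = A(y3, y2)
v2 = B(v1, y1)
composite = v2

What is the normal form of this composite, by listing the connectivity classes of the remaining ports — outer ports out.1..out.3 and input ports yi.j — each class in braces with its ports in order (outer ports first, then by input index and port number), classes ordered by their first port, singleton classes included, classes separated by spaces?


{out.1} {out.2} {out.3} {y1.1} {y1.2} {y1.3} {y2.1} {y2.2, y2.3, y3.1, y3.2, y3.3}


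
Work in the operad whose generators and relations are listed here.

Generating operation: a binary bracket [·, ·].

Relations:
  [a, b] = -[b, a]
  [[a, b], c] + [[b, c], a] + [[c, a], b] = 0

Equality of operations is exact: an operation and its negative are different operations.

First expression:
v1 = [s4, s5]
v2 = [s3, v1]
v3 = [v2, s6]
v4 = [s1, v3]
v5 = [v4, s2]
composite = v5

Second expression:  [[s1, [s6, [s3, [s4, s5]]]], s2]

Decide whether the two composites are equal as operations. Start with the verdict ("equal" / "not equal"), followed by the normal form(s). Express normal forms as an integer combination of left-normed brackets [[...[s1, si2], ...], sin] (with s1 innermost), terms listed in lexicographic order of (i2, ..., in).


The first expression, normalized: [[[[[s1, s3], s4], s5], s6], s2] - [[[[[s1, s3], s5], s4], s6], s2] - [[[[[s1, s4], s5], s3], s6], s2] + [[[[[s1, s5], s4], s3], s6], s2] - [[[[[s1, s6], s3], s4], s5], s2] + [[[[[s1, s6], s3], s5], s4], s2] + [[[[[s1, s6], s4], s5], s3], s2] - [[[[[s1, s6], s5], s4], s3], s2]
The second expression, normalized: -[[[[[s1, s3], s4], s5], s6], s2] + [[[[[s1, s3], s5], s4], s6], s2] + [[[[[s1, s4], s5], s3], s6], s2] - [[[[[s1, s5], s4], s3], s6], s2] + [[[[[s1, s6], s3], s4], s5], s2] - [[[[[s1, s6], s3], s5], s4], s2] - [[[[[s1, s6], s4], s5], s3], s2] + [[[[[s1, s6], s5], s4], s3], s2]
The forms do not match — not equal.

not equal; first: [[[[[s1, s3], s4], s5], s6], s2] - [[[[[s1, s3], s5], s4], s6], s2] - [[[[[s1, s4], s5], s3], s6], s2] + [[[[[s1, s5], s4], s3], s6], s2] - [[[[[s1, s6], s3], s4], s5], s2] + [[[[[s1, s6], s3], s5], s4], s2] + [[[[[s1, s6], s4], s5], s3], s2] - [[[[[s1, s6], s5], s4], s3], s2]; second: -[[[[[s1, s3], s4], s5], s6], s2] + [[[[[s1, s3], s5], s4], s6], s2] + [[[[[s1, s4], s5], s3], s6], s2] - [[[[[s1, s5], s4], s3], s6], s2] + [[[[[s1, s6], s3], s4], s5], s2] - [[[[[s1, s6], s3], s5], s4], s2] - [[[[[s1, s6], s4], s5], s3], s2] + [[[[[s1, s6], s5], s4], s3], s2]


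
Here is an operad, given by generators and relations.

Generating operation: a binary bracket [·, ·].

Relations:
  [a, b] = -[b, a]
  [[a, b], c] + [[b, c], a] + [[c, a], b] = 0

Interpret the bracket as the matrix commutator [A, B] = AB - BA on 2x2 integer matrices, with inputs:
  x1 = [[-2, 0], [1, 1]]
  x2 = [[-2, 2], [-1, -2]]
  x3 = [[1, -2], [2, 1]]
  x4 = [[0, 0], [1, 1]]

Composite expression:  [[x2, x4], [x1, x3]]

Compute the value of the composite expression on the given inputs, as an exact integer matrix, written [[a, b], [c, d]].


[x2, x4] = [[2, 2], [1, -2]]
[x1, x3] = [[2, 6], [6, -2]]
[[x2, x4], [x1, x3]] = [[6, 16], [-20, -6]]

[[6, 16], [-20, -6]]


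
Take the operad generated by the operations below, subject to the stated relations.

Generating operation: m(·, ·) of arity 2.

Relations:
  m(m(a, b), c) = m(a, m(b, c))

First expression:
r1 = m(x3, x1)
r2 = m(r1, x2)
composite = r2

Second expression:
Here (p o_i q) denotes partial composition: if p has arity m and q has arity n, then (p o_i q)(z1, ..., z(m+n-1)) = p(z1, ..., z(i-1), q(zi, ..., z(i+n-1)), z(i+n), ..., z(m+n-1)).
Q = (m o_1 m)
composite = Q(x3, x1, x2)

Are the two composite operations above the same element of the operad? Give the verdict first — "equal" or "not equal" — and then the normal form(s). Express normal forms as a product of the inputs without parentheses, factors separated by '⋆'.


The first expression, normalized: x3 ⋆ x1 ⋆ x2
The second expression, normalized: x3 ⋆ x1 ⋆ x2
The normal forms match — equal.

equal; both compose to x3 ⋆ x1 ⋆ x2


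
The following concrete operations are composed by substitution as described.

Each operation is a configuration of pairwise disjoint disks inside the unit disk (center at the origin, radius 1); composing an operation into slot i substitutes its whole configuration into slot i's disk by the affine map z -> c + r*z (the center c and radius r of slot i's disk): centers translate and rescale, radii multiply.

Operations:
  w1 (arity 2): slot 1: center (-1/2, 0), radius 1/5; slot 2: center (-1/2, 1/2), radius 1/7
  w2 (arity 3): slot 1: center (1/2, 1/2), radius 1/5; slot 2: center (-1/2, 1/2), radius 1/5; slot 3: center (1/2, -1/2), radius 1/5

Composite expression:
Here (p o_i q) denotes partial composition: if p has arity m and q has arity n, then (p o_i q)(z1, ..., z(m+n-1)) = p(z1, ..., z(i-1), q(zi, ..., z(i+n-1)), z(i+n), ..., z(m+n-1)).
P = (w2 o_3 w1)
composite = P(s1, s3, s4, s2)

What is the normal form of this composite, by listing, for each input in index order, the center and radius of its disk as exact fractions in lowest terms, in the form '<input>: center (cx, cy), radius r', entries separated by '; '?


s1: center (1/2, 1/2), radius 1/5; s2: center (2/5, -2/5), radius 1/35; s3: center (-1/2, 1/2), radius 1/5; s4: center (2/5, -1/2), radius 1/25

Nesting under w2 composes maps z -> c + r*z down each s-path.
input s1: composing its 1 substitution step yields center (1/2, 1/2), radius 1/5
input s3: composing its 1 substitution step yields center (-1/2, 1/2), radius 1/5
input s4: composing its 2 substitution steps yields center (2/5, -1/2), radius 1/25
input s2: composing its 2 substitution steps yields center (2/5, -2/5), radius 1/35


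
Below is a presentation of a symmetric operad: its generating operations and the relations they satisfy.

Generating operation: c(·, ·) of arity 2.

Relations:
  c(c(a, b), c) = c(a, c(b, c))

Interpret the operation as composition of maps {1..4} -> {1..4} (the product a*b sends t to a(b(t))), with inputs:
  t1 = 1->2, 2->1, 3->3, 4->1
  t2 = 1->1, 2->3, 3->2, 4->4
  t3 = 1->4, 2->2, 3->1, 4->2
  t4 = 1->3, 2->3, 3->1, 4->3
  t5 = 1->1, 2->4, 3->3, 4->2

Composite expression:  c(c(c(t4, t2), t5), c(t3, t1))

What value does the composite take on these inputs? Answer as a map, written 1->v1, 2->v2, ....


1->3, 2->1, 3->3, 4->1

c(t4, t2) = 1->3, 2->1, 3->3, 4->3
c(c(t4, t2), t5) = 1->3, 2->3, 3->3, 4->1
c(t3, t1) = 1->2, 2->4, 3->1, 4->4
c(c(c(t4, t2), t5), c(t3, t1)) = 1->3, 2->1, 3->3, 4->1


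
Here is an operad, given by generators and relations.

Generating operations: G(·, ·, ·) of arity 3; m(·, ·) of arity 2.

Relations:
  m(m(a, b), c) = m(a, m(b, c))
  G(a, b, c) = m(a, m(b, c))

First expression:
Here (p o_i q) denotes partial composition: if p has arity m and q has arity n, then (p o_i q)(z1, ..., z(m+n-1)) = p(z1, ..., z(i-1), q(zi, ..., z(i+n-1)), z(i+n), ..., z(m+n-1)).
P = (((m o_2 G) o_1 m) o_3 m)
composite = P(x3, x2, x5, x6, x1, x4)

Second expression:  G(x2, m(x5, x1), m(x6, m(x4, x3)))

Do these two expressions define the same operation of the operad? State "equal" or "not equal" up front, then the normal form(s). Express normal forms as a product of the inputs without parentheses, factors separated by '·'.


not equal; first: x3 · x2 · x5 · x6 · x1 · x4; second: x2 · x5 · x1 · x6 · x4 · x3


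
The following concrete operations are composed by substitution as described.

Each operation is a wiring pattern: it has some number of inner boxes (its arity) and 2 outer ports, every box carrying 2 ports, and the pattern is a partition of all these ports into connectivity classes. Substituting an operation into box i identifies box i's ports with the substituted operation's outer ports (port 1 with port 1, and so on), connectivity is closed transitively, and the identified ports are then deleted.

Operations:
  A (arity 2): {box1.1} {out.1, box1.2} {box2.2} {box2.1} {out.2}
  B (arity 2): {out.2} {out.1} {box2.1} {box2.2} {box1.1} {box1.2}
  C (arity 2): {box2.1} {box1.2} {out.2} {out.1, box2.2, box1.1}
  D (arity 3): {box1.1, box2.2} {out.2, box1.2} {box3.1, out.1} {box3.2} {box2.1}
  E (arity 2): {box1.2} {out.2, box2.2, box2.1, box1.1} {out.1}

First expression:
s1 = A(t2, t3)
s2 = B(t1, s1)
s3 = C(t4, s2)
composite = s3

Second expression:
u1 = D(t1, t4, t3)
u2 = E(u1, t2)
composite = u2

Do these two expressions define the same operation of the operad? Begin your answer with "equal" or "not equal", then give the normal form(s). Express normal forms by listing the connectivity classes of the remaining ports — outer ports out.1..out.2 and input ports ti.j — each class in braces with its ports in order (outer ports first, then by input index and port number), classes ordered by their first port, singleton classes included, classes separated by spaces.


not equal; the first gives {out.1, t4.1} {out.2} {t1.1} {t1.2} {t2.1} {t2.2} {t3.1} {t3.2} {t4.2} and the second {out.1} {out.2, t2.1, t2.2, t3.1} {t1.1, t4.2} {t1.2} {t3.2} {t4.1}

The first expression reduces to {out.1, t4.1} {out.2} {t1.1} {t1.2} {t2.1} {t2.2} {t3.1} {t3.2} {t4.2}
The second expression reduces to {out.1} {out.2, t2.1, t2.2, t3.1} {t1.1, t4.2} {t1.2} {t3.2} {t4.1}
The normal forms differ: not equal.


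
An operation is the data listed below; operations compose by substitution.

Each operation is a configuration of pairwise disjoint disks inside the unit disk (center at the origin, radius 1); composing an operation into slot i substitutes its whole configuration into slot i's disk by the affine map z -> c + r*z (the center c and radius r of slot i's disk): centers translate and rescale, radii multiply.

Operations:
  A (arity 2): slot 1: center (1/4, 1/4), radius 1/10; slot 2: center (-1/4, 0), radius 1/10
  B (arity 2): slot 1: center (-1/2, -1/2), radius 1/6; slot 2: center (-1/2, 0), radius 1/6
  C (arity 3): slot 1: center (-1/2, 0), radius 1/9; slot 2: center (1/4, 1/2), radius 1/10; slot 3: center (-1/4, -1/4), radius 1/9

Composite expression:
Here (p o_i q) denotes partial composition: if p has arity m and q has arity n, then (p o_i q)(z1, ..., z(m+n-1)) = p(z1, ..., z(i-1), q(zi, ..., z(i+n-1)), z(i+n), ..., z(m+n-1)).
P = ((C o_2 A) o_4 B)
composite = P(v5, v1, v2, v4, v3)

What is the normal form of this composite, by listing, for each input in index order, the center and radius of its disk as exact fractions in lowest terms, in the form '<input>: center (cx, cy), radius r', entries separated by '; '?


v1: center (11/40, 21/40), radius 1/100; v2: center (9/40, 1/2), radius 1/100; v3: center (-11/36, -1/4), radius 1/54; v4: center (-11/36, -11/36), radius 1/54; v5: center (-1/2, 0), radius 1/9

Follow each v-input down from C: c' goes to c + r*c', radius to r*r'.
v5: after 1 affine step, its disk has center (-1/2, 0), radius 1/9
v1: after 2 affine steps, its disk has center (11/40, 21/40), radius 1/100
v2: after 2 affine steps, its disk has center (9/40, 1/2), radius 1/100
v4: after 2 affine steps, its disk has center (-11/36, -11/36), radius 1/54
v3: after 2 affine steps, its disk has center (-11/36, -1/4), radius 1/54


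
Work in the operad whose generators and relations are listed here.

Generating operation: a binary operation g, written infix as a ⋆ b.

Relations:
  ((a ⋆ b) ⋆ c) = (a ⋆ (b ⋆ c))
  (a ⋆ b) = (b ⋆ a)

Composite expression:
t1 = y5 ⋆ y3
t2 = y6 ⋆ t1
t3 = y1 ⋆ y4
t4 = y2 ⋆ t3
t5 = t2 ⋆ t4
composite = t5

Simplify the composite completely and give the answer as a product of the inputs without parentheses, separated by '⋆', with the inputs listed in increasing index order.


y1 ⋆ y2 ⋆ y3 ⋆ y4 ⋆ y5 ⋆ y6

Key point: g commutes, so take the y-inputs in any fixed order.
(y5 ⋆ y3) linearizes to y5 ⋆ y3
(y6 ⋆ (y5 ⋆ y3)) linearizes to y6 ⋆ y5 ⋆ y3
(y1 ⋆ y4) linearizes to y1 ⋆ y4
(y2 ⋆ (y1 ⋆ y4)) linearizes to y2 ⋆ y1 ⋆ y4
((y6 ⋆ (y5 ⋆ y3)) ⋆ (y2 ⋆ (y1 ⋆ y4))) linearizes to y6 ⋆ y5 ⋆ y3 ⋆ y2 ⋆ y1 ⋆ y4
commutativity sorts the factors: y1 ⋆ y2 ⋆ y3 ⋆ y4 ⋆ y5 ⋆ y6


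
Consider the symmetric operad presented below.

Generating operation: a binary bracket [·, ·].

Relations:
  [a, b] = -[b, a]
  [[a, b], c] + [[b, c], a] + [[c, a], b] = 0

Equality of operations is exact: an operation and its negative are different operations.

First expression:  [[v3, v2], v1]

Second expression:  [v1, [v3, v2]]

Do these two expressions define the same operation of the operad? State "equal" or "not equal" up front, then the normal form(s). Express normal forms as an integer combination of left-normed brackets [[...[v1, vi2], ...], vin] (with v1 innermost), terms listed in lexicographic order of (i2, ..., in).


not equal; the first gives [[v1, v2], v3] - [[v1, v3], v2] and the second -[[v1, v2], v3] + [[v1, v3], v2]


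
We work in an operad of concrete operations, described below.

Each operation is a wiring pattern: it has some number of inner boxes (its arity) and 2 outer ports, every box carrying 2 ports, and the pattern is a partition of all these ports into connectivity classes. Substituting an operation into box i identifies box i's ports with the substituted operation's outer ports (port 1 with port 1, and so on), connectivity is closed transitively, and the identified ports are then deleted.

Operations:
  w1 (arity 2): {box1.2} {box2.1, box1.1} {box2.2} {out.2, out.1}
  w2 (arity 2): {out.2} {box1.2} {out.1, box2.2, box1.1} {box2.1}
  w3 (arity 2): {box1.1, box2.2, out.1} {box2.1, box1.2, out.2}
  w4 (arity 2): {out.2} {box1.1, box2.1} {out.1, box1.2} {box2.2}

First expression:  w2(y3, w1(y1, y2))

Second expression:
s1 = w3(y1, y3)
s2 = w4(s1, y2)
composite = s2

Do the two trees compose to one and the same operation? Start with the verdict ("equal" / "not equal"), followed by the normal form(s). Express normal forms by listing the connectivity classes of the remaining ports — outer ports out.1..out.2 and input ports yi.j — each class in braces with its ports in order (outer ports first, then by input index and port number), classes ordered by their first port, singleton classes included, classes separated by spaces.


The first expression, normalized: {out.1, y3.1} {out.2} {y1.1, y2.1} {y1.2} {y2.2} {y3.2}
The second expression, normalized: {out.1, y1.2, y3.1} {out.2} {y1.1, y2.1, y3.2} {y2.2}
They disagree, so not equal.

not equal — first {out.1, y3.1} {out.2} {y1.1, y2.1} {y1.2} {y2.2} {y3.2}, second {out.1, y1.2, y3.1} {out.2} {y1.1, y2.1, y3.2} {y2.2}


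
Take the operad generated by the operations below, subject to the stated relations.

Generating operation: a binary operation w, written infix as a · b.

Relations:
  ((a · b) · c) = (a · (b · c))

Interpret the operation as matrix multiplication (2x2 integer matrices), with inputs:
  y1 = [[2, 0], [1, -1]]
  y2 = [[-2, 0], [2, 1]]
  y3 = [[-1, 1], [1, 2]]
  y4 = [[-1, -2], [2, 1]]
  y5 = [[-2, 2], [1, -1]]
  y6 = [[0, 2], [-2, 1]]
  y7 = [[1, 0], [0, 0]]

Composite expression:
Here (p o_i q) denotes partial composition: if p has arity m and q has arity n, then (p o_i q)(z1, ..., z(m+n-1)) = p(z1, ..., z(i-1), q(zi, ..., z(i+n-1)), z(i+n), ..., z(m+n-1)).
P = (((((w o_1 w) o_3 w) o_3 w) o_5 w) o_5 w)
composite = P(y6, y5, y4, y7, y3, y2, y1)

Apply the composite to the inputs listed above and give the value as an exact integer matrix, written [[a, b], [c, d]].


[[-54, 6], [-135, 15]]

(y6 · y5) = [[2, -2], [5, -5]]
(y4 · y7) = [[-1, 0], [2, 0]]
(y3 · y2) = [[4, 1], [2, 2]]
((y3 · y2) · y1) = [[9, -1], [6, -2]]
((y4 · y7) · ((y3 · y2) · y1)) = [[-9, 1], [18, -2]]
((y6 · y5) · ((y4 · y7) · ((y3 · y2) · y1))) = [[-54, 6], [-135, 15]]


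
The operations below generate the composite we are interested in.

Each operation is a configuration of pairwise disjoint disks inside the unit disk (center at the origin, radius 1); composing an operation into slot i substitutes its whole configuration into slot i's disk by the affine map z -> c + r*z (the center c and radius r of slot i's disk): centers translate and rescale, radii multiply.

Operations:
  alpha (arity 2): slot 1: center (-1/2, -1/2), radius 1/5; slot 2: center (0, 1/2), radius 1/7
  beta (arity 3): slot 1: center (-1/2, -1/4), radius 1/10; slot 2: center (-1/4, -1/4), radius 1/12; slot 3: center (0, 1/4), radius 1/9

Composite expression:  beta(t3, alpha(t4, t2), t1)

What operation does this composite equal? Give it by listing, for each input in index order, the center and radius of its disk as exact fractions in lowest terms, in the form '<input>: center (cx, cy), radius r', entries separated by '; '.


t1: center (0, 1/4), radius 1/9; t2: center (-1/4, -5/24), radius 1/84; t3: center (-1/2, -1/4), radius 1/10; t4: center (-7/24, -7/24), radius 1/60

Each t-disk chains the slot maps above it in beta; radii multiply.
input t3: composing its 1 substitution step yields center (-1/2, -1/4), radius 1/10
input t4: composing its 2 substitution steps yields center (-7/24, -7/24), radius 1/60
input t2: composing its 2 substitution steps yields center (-1/4, -5/24), radius 1/84
input t1: composing its 1 substitution step yields center (0, 1/4), radius 1/9


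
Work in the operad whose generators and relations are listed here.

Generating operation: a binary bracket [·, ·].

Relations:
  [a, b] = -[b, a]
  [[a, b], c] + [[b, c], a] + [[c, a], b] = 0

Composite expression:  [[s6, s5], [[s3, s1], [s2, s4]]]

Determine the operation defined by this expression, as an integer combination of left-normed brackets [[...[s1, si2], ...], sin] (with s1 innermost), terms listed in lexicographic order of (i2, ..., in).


Expand each bracket as ab - ba; the s1-initial words give the coefficients.
Composite bracket: [[s6, s5], [[s3, s1], [s2, s4]]]
Expanding via [a, b] = ab - ba: 32 signed words (2^5 = 32).
Only words starting with s1 matter:
  s1s3s2s4s5s6 (sign -1) contributes -[[[[[s1, s3], s2], s4], s5], s6]
  s1s3s2s4s6s5 (sign +1) contributes +[[[[[s1, s3], s2], s4], s6], s5]
  s1s3s4s2s5s6 (sign +1) contributes +[[[[[s1, s3], s4], s2], s5], s6]
  s1s3s4s2s6s5 (sign -1) contributes -[[[[[s1, s3], s4], s2], s6], s5]

-[[[[[s1, s3], s2], s4], s5], s6] + [[[[[s1, s3], s2], s4], s6], s5] + [[[[[s1, s3], s4], s2], s5], s6] - [[[[[s1, s3], s4], s2], s6], s5]


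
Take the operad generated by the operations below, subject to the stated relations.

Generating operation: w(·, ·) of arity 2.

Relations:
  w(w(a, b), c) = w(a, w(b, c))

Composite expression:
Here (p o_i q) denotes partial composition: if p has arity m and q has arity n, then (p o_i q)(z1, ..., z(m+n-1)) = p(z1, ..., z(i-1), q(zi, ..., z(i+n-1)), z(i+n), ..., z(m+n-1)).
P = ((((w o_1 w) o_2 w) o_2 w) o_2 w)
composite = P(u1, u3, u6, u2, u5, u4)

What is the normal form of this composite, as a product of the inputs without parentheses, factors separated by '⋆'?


u1 ⋆ u3 ⋆ u6 ⋆ u2 ⋆ u5 ⋆ u4

Key point: w is associative — brackets drop, the u-order remains.
w(u3, u6) linearizes to u3 ⋆ u6
w(w(u3, u6), u2) linearizes to u3 ⋆ u6 ⋆ u2
w(w(w(u3, u6), u2), u5) linearizes to u3 ⋆ u6 ⋆ u2 ⋆ u5
w(u1, w(w(w(u3, u6), u2), u5)) linearizes to u1 ⋆ u3 ⋆ u6 ⋆ u2 ⋆ u5
w(w(u1, w(w(w(u3, u6), u2), u5)), u4) linearizes to u1 ⋆ u3 ⋆ u6 ⋆ u2 ⋆ u5 ⋆ u4


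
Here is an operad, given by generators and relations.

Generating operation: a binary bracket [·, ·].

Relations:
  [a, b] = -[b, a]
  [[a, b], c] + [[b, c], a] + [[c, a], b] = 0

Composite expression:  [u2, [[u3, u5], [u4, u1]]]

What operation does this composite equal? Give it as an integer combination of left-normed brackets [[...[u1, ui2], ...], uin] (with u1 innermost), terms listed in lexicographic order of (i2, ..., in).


-[[[[u1, u4], u3], u5], u2] + [[[[u1, u4], u5], u3], u2]


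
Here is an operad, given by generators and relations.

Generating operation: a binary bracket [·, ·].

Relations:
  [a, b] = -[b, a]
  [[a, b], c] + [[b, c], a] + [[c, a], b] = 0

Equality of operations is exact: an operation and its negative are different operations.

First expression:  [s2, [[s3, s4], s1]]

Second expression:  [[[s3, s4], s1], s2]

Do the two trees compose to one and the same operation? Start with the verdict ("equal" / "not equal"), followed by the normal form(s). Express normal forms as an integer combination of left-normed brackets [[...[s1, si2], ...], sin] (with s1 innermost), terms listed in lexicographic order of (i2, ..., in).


The first expression reduces to [[[s1, s3], s4], s2] - [[[s1, s4], s3], s2]
The second expression reduces to -[[[s1, s3], s4], s2] + [[[s1, s4], s3], s2]
The forms do not match — not equal.

not equal; first: [[[s1, s3], s4], s2] - [[[s1, s4], s3], s2]; second: -[[[s1, s3], s4], s2] + [[[s1, s4], s3], s2]


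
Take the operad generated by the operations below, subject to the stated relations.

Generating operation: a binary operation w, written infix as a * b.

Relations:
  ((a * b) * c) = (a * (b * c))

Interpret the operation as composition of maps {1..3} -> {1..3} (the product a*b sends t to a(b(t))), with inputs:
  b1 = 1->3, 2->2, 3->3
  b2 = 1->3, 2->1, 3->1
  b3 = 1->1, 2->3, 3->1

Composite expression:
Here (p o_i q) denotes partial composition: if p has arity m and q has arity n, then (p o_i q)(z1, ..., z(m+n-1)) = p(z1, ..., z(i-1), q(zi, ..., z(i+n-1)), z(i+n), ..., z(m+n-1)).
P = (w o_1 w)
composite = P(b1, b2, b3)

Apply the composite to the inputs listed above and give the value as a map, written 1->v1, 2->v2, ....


(b1 * b2) = 1->3, 2->3, 3->3
((b1 * b2) * b3) = 1->3, 2->3, 3->3

1->3, 2->3, 3->3


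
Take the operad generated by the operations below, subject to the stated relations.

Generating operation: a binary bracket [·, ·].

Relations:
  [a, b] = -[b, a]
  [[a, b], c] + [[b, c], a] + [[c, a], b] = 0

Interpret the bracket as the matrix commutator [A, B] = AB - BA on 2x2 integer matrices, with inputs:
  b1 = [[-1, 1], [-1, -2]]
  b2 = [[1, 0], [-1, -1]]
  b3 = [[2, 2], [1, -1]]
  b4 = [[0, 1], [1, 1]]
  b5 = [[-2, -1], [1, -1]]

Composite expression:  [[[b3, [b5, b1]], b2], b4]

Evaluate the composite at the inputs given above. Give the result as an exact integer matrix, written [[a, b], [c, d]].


[b5, b1] = [[0, 0], [0, 0]]
[b3, [b5, b1]] = [[0, 0], [0, 0]]
[[b3, [b5, b1]], b2] = [[0, 0], [0, 0]]
[[[b3, [b5, b1]], b2], b4] = [[0, 0], [0, 0]]

[[0, 0], [0, 0]]


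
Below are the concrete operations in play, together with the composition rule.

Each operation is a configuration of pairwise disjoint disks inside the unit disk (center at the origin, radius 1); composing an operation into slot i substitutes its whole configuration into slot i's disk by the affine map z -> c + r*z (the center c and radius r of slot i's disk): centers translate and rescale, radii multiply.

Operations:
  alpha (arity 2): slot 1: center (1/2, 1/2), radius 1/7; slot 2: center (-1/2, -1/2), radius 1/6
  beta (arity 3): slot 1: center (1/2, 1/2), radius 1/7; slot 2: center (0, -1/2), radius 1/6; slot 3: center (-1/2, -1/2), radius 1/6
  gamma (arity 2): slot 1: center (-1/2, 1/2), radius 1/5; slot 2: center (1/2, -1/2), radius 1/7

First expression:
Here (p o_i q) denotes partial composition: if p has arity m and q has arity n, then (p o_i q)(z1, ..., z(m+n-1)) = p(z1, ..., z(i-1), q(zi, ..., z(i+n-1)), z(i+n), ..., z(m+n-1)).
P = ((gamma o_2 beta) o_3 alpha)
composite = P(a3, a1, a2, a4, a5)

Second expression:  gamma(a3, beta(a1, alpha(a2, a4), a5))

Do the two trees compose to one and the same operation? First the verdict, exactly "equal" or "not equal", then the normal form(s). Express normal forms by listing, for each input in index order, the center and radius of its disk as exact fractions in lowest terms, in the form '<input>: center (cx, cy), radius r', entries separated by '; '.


equal: each reduces to a1: center (4/7, -3/7), radius 1/49; a2: center (43/84, -47/84), radius 1/294; a3: center (-1/2, 1/2), radius 1/5; a4: center (41/84, -7/12), radius 1/252; a5: center (3/7, -4/7), radius 1/42

The first composite normalizes to a1: center (4/7, -3/7), radius 1/49; a2: center (43/84, -47/84), radius 1/294; a3: center (-1/2, 1/2), radius 1/5; a4: center (41/84, -7/12), radius 1/252; a5: center (3/7, -4/7), radius 1/42
The second composite normalizes to a1: center (4/7, -3/7), radius 1/49; a2: center (43/84, -47/84), radius 1/294; a3: center (-1/2, 1/2), radius 1/5; a4: center (41/84, -7/12), radius 1/252; a5: center (3/7, -4/7), radius 1/42
One common form — equal.


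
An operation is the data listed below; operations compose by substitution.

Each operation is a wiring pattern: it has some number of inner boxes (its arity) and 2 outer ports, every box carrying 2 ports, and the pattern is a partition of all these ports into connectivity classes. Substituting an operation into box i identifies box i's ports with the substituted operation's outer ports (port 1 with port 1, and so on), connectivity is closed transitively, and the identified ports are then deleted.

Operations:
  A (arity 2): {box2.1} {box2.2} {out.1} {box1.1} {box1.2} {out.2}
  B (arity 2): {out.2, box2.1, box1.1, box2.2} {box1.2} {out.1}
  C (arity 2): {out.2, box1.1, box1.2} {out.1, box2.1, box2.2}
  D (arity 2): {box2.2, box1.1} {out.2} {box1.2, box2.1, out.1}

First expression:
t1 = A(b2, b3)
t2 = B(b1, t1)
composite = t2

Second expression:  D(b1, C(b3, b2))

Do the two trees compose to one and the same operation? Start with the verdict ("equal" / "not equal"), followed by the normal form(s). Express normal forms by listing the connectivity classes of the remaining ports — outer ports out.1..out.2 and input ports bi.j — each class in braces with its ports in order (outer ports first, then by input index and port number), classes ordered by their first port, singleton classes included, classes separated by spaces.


not equal: they reduce to {out.1} {out.2, b1.1} {b1.2} {b2.1} {b2.2} {b3.1} {b3.2} and {out.1, b1.2, b2.1, b2.2} {out.2} {b1.1, b3.1, b3.2}


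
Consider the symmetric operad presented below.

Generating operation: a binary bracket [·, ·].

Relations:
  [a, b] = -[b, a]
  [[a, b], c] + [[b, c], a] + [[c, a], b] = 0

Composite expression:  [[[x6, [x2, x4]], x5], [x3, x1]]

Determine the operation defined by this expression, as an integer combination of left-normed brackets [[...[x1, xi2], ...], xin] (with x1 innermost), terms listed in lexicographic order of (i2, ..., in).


-[[[[[x1, x3], x2], x4], x6], x5] + [[[[[x1, x3], x4], x2], x6], x5] + [[[[[x1, x3], x5], x2], x4], x6] - [[[[[x1, x3], x5], x4], x2], x6] - [[[[[x1, x3], x5], x6], x2], x4] + [[[[[x1, x3], x5], x6], x4], x2] + [[[[[x1, x3], x6], x2], x4], x5] - [[[[[x1, x3], x6], x4], x2], x5]

Expand each bracket as ab - ba; the x1-initial words give the coefficients.
Composite bracket: [[[x6, [x2, x4]], x5], [x3, x1]]
Full expansion: 32 signed words from ab - ba (2^5 = 32).
Keep just the words that open with x1:
  the word x1x3x2x4x6x5 carries sign -1 and contributes -[[[[[x1, x3], x2], x4], x6], x5]
  the word x1x3x4x2x6x5 carries sign +1 and contributes +[[[[[x1, x3], x4], x2], x6], x5]
  the word x1x3x5x2x4x6 carries sign +1 and contributes +[[[[[x1, x3], x5], x2], x4], x6]
  the word x1x3x5x4x2x6 carries sign -1 and contributes -[[[[[x1, x3], x5], x4], x2], x6]
  the word x1x3x5x6x2x4 carries sign -1 and contributes -[[[[[x1, x3], x5], x6], x2], x4]
  the word x1x3x5x6x4x2 carries sign +1 and contributes +[[[[[x1, x3], x5], x6], x4], x2]
  the word x1x3x6x2x4x5 carries sign +1 and contributes +[[[[[x1, x3], x6], x2], x4], x5]
  the word x1x3x6x4x2x5 carries sign -1 and contributes -[[[[[x1, x3], x6], x4], x2], x5]
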